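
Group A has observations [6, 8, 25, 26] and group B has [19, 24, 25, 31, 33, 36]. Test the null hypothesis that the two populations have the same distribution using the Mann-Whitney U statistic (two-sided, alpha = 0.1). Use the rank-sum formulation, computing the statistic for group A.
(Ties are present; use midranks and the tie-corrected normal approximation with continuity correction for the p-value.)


Step 1: Combine and sort all 10 observations; assign midranks.
sorted (value, group): (6,X), (8,X), (19,Y), (24,Y), (25,X), (25,Y), (26,X), (31,Y), (33,Y), (36,Y)
ranks: 6->1, 8->2, 19->3, 24->4, 25->5.5, 25->5.5, 26->7, 31->8, 33->9, 36->10
Step 2: Rank sum for X: R1 = 1 + 2 + 5.5 + 7 = 15.5.
Step 3: U_X = R1 - n1(n1+1)/2 = 15.5 - 4*5/2 = 15.5 - 10 = 5.5.
       U_Y = n1*n2 - U_X = 24 - 5.5 = 18.5.
Step 4: Ties are present, so use the tie-corrected normal approximation (with continuity correction) for the p-value.
Step 5: p-value = 0.199458; compare to alpha = 0.1. fail to reject H0.

U_X = 5.5, p = 0.199458, fail to reject H0 at alpha = 0.1.


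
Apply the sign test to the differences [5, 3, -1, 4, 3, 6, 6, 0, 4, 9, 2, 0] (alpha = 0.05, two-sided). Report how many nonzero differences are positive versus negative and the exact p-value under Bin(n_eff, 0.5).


Step 1: Discard zero differences. Original n = 12; n_eff = number of nonzero differences = 10.
Nonzero differences (with sign): +5, +3, -1, +4, +3, +6, +6, +4, +9, +2
Step 2: Count signs: positive = 9, negative = 1.
Step 3: Under H0: P(positive) = 0.5, so the number of positives S ~ Bin(10, 0.5).
Step 4: Two-sided exact p-value = sum of Bin(10,0.5) probabilities at or below the observed probability = 0.021484.
Step 5: alpha = 0.05. reject H0.

n_eff = 10, pos = 9, neg = 1, p = 0.021484, reject H0.


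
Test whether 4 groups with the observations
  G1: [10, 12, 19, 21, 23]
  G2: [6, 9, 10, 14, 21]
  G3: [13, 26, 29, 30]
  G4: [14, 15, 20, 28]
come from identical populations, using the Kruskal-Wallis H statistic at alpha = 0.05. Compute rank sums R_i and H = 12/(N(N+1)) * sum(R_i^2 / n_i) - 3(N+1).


Step 1: Combine all N = 18 observations and assign midranks.
sorted (value, group, rank): (6,G2,1), (9,G2,2), (10,G1,3.5), (10,G2,3.5), (12,G1,5), (13,G3,6), (14,G2,7.5), (14,G4,7.5), (15,G4,9), (19,G1,10), (20,G4,11), (21,G1,12.5), (21,G2,12.5), (23,G1,14), (26,G3,15), (28,G4,16), (29,G3,17), (30,G3,18)
Step 2: Sum ranks within each group.
R_1 = 45 (n_1 = 5)
R_2 = 26.5 (n_2 = 5)
R_3 = 56 (n_3 = 4)
R_4 = 43.5 (n_4 = 4)
Step 3: H = 12/(N(N+1)) * sum(R_i^2/n_i) - 3(N+1)
     = 12/(18*19) * (45^2/5 + 26.5^2/5 + 56^2/4 + 43.5^2/4) - 3*19
     = 0.035088 * 1802.51 - 57
     = 6.246053.
Step 4: Ties present; correction factor C = 1 - 18/(18^3 - 18) = 0.996904. Corrected H = 6.246053 / 0.996904 = 6.265450.
Step 5: Under H0, H ~ chi^2(3); p-value = 0.099386.
Step 6: alpha = 0.05. fail to reject H0.

H = 6.2655, df = 3, p = 0.099386, fail to reject H0.


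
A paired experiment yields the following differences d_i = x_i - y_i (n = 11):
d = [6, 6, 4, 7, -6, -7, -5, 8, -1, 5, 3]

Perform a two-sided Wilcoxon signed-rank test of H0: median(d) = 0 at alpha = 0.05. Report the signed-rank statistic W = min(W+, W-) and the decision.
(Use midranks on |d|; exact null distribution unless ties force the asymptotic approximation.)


Step 1: Drop any zero differences (none here) and take |d_i|.
|d| = [6, 6, 4, 7, 6, 7, 5, 8, 1, 5, 3]
Step 2: Midrank |d_i| (ties get averaged ranks).
ranks: |6|->7, |6|->7, |4|->3, |7|->9.5, |6|->7, |7|->9.5, |5|->4.5, |8|->11, |1|->1, |5|->4.5, |3|->2
Step 3: Attach original signs; sum ranks with positive sign and with negative sign.
W+ = 7 + 7 + 3 + 9.5 + 11 + 4.5 + 2 = 44
W- = 7 + 9.5 + 4.5 + 1 = 22
(Check: W+ + W- = 66 should equal n(n+1)/2 = 66.)
Step 4: Test statistic W = min(W+, W-) = 22.
Step 5: Ties in |d|, so use the tie-corrected normal approximation.
        E[W] = n(n+1)/4 = 11*12/4 = 33.
        Tie groups: |d|=5 (t=2), |d|=6 (t=3), |d|=7 (t=2); sum(t^3 - t) = 36.
        Var[W] = n(n+1)(2n+1)/24 - sum(t^3-t)/48 = 3036/24 - 36/48 = 125.75.
        z = (W - E[W]) / sqrt(Var[W]) = (22 - 33) / 11.2138 = -0.9809.
        Two-sided p = 2*Phi(z) = 0.326627.
Step 6: alpha = 0.05. fail to reject H0.

W+ = 44, W- = 22, W = min = 22, p = 0.326627, fail to reject H0.


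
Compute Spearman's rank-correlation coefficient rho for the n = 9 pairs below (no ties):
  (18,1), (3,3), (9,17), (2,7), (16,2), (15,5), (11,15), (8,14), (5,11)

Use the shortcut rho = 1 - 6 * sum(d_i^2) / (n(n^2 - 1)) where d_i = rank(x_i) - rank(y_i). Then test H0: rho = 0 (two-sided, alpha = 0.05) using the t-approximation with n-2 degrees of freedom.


Step 1: Rank x and y separately (midranks; no ties here).
rank(x): 18->9, 3->2, 9->5, 2->1, 16->8, 15->7, 11->6, 8->4, 5->3
rank(y): 1->1, 3->3, 17->9, 7->5, 2->2, 5->4, 15->8, 14->7, 11->6
Step 2: d_i = R_x(i) - R_y(i); compute d_i^2.
  (9-1)^2=64, (2-3)^2=1, (5-9)^2=16, (1-5)^2=16, (8-2)^2=36, (7-4)^2=9, (6-8)^2=4, (4-7)^2=9, (3-6)^2=9
sum(d^2) = 164.
Step 3: rho = 1 - 6*164 / (9*(9^2 - 1)) = 1 - 984/720 = -0.366667.
Step 4: Under H0, t = rho * sqrt((n-2)/(1-rho^2)) = -1.0427 ~ t(7).
Step 5: Two-sided p-value from the t-distribution with 7 df = 0.331740.
Step 6: alpha = 0.05. fail to reject H0.

rho = -0.3667, p = 0.331740, fail to reject H0 at alpha = 0.05.


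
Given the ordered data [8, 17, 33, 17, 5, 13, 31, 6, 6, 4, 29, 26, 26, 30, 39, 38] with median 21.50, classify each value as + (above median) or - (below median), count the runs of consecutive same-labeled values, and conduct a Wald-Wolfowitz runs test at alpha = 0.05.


Step 1: Compute median = 21.50; label A = above, B = below.
Labels in order: BBABBBABBBAAAAAA  (n_A = 8, n_B = 8)
Step 2: Count runs R = 6.
Step 3: Under H0 (random ordering), E[R] = 2*n_A*n_B/(n_A+n_B) + 1 = 2*8*8/16 + 1 = 9.0000.
        Var[R] = 2*n_A*n_B*(2*n_A*n_B - n_A - n_B) / ((n_A+n_B)^2 * (n_A+n_B-1)) = 14336/3840 = 3.7333.
        SD[R] = 1.9322.
Step 4: Continuity-corrected z = (R + 0.5 - E[R]) / SD[R] = (6 + 0.5 - 9.0000) / 1.9322 = -1.2939.
Step 5: Two-sided p-value via normal approximation = 2*(1 - Phi(|z|)) = 0.195709.
Step 6: alpha = 0.05. fail to reject H0.

R = 6, z = -1.2939, p = 0.195709, fail to reject H0.


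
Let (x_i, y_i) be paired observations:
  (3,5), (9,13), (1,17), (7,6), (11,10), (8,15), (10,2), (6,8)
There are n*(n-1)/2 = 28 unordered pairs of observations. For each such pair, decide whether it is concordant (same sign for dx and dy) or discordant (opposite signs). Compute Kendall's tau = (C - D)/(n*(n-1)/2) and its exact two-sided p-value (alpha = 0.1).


Step 1: Enumerate the 28 unordered pairs (i,j) with i<j and classify each by sign(x_j-x_i) * sign(y_j-y_i).
  (1,2):dx=+6,dy=+8->C; (1,3):dx=-2,dy=+12->D; (1,4):dx=+4,dy=+1->C; (1,5):dx=+8,dy=+5->C
  (1,6):dx=+5,dy=+10->C; (1,7):dx=+7,dy=-3->D; (1,8):dx=+3,dy=+3->C; (2,3):dx=-8,dy=+4->D
  (2,4):dx=-2,dy=-7->C; (2,5):dx=+2,dy=-3->D; (2,6):dx=-1,dy=+2->D; (2,7):dx=+1,dy=-11->D
  (2,8):dx=-3,dy=-5->C; (3,4):dx=+6,dy=-11->D; (3,5):dx=+10,dy=-7->D; (3,6):dx=+7,dy=-2->D
  (3,7):dx=+9,dy=-15->D; (3,8):dx=+5,dy=-9->D; (4,5):dx=+4,dy=+4->C; (4,6):dx=+1,dy=+9->C
  (4,7):dx=+3,dy=-4->D; (4,8):dx=-1,dy=+2->D; (5,6):dx=-3,dy=+5->D; (5,7):dx=-1,dy=-8->C
  (5,8):dx=-5,dy=-2->C; (6,7):dx=+2,dy=-13->D; (6,8):dx=-2,dy=-7->C; (7,8):dx=-4,dy=+6->D
Step 2: C = 12, D = 16, total pairs = 28.
Step 3: tau = (C - D)/(n(n-1)/2) = (12 - 16)/28 = -0.142857.
Step 4: Exact two-sided p-value (enumerate n! = 40320 permutations of y under H0): p = 0.719544.
Step 5: alpha = 0.1. fail to reject H0.

tau_b = -0.1429 (C=12, D=16), p = 0.719544, fail to reject H0.


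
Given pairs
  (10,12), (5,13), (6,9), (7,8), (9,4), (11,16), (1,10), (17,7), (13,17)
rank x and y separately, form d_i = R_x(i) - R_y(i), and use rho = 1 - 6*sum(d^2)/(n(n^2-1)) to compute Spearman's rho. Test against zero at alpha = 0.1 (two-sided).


Step 1: Rank x and y separately (midranks; no ties here).
rank(x): 10->6, 5->2, 6->3, 7->4, 9->5, 11->7, 1->1, 17->9, 13->8
rank(y): 12->6, 13->7, 9->4, 8->3, 4->1, 16->8, 10->5, 7->2, 17->9
Step 2: d_i = R_x(i) - R_y(i); compute d_i^2.
  (6-6)^2=0, (2-7)^2=25, (3-4)^2=1, (4-3)^2=1, (5-1)^2=16, (7-8)^2=1, (1-5)^2=16, (9-2)^2=49, (8-9)^2=1
sum(d^2) = 110.
Step 3: rho = 1 - 6*110 / (9*(9^2 - 1)) = 1 - 660/720 = 0.083333.
Step 4: Under H0, t = rho * sqrt((n-2)/(1-rho^2)) = 0.2212 ~ t(7).
Step 5: Two-sided p-value from the t-distribution with 7 df = 0.831214.
Step 6: alpha = 0.1. fail to reject H0.

rho = 0.0833, p = 0.831214, fail to reject H0 at alpha = 0.1.


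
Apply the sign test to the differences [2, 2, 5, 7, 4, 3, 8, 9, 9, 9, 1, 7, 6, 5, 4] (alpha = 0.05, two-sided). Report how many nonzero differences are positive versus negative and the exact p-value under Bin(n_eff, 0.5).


Step 1: Discard zero differences. Original n = 15; n_eff = number of nonzero differences = 15.
Nonzero differences (with sign): +2, +2, +5, +7, +4, +3, +8, +9, +9, +9, +1, +7, +6, +5, +4
Step 2: Count signs: positive = 15, negative = 0.
Step 3: Under H0: P(positive) = 0.5, so the number of positives S ~ Bin(15, 0.5).
Step 4: Two-sided exact p-value = sum of Bin(15,0.5) probabilities at or below the observed probability = 0.000061.
Step 5: alpha = 0.05. reject H0.

n_eff = 15, pos = 15, neg = 0, p = 0.000061, reject H0.


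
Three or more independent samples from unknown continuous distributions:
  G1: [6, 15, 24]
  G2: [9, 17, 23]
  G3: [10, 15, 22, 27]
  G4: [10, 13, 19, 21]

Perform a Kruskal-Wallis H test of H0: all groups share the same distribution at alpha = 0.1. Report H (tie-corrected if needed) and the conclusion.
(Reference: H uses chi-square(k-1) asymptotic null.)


Step 1: Combine all N = 14 observations and assign midranks.
sorted (value, group, rank): (6,G1,1), (9,G2,2), (10,G3,3.5), (10,G4,3.5), (13,G4,5), (15,G1,6.5), (15,G3,6.5), (17,G2,8), (19,G4,9), (21,G4,10), (22,G3,11), (23,G2,12), (24,G1,13), (27,G3,14)
Step 2: Sum ranks within each group.
R_1 = 20.5 (n_1 = 3)
R_2 = 22 (n_2 = 3)
R_3 = 35 (n_3 = 4)
R_4 = 27.5 (n_4 = 4)
Step 3: H = 12/(N(N+1)) * sum(R_i^2/n_i) - 3(N+1)
     = 12/(14*15) * (20.5^2/3 + 22^2/3 + 35^2/4 + 27.5^2/4) - 3*15
     = 0.057143 * 796.729 - 45
     = 0.527381.
Step 4: Ties present; correction factor C = 1 - 12/(14^3 - 14) = 0.995604. Corrected H = 0.527381 / 0.995604 = 0.529709.
Step 5: Under H0, H ~ chi^2(3); p-value = 0.912318.
Step 6: alpha = 0.1. fail to reject H0.

H = 0.5297, df = 3, p = 0.912318, fail to reject H0.


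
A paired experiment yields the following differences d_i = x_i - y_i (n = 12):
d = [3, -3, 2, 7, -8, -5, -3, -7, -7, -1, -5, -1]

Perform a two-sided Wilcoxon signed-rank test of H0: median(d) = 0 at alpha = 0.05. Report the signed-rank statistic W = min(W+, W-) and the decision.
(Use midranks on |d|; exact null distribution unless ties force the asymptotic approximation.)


Step 1: Drop any zero differences (none here) and take |d_i|.
|d| = [3, 3, 2, 7, 8, 5, 3, 7, 7, 1, 5, 1]
Step 2: Midrank |d_i| (ties get averaged ranks).
ranks: |3|->5, |3|->5, |2|->3, |7|->10, |8|->12, |5|->7.5, |3|->5, |7|->10, |7|->10, |1|->1.5, |5|->7.5, |1|->1.5
Step 3: Attach original signs; sum ranks with positive sign and with negative sign.
W+ = 5 + 3 + 10 = 18
W- = 5 + 12 + 7.5 + 5 + 10 + 10 + 1.5 + 7.5 + 1.5 = 60
(Check: W+ + W- = 78 should equal n(n+1)/2 = 78.)
Step 4: Test statistic W = min(W+, W-) = 18.
Step 5: Ties in |d|, so use the tie-corrected normal approximation.
        E[W] = n(n+1)/4 = 12*13/4 = 39.
        Tie groups: |d|=1 (t=2), |d|=3 (t=3), |d|=5 (t=2), |d|=7 (t=3); sum(t^3 - t) = 60.
        Var[W] = n(n+1)(2n+1)/24 - sum(t^3-t)/48 = 3900/24 - 60/48 = 161.25.
        z = (W - E[W]) / sqrt(Var[W]) = (18 - 39) / 12.6984 = -1.6537.
        Two-sided p = 2*Phi(z) = 0.098179.
Step 6: alpha = 0.05. fail to reject H0.

W+ = 18, W- = 60, W = min = 18, p = 0.098179, fail to reject H0.


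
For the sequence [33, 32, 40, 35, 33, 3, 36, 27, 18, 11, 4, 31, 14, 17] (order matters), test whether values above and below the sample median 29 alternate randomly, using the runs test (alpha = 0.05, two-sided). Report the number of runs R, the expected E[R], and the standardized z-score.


Step 1: Compute median = 29; label A = above, B = below.
Labels in order: AAAAABABBBBABB  (n_A = 7, n_B = 7)
Step 2: Count runs R = 6.
Step 3: Under H0 (random ordering), E[R] = 2*n_A*n_B/(n_A+n_B) + 1 = 2*7*7/14 + 1 = 8.0000.
        Var[R] = 2*n_A*n_B*(2*n_A*n_B - n_A - n_B) / ((n_A+n_B)^2 * (n_A+n_B-1)) = 8232/2548 = 3.2308.
        SD[R] = 1.7974.
Step 4: Continuity-corrected z = (R + 0.5 - E[R]) / SD[R] = (6 + 0.5 - 8.0000) / 1.7974 = -0.8345.
Step 5: Two-sided p-value via normal approximation = 2*(1 - Phi(|z|)) = 0.403986.
Step 6: alpha = 0.05. fail to reject H0.

R = 6, z = -0.8345, p = 0.403986, fail to reject H0.


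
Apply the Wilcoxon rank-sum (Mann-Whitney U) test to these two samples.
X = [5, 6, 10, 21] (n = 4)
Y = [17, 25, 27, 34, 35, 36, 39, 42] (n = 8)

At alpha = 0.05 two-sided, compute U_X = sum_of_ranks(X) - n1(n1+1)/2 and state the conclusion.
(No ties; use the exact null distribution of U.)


Step 1: Combine and sort all 12 observations; assign midranks.
sorted (value, group): (5,X), (6,X), (10,X), (17,Y), (21,X), (25,Y), (27,Y), (34,Y), (35,Y), (36,Y), (39,Y), (42,Y)
ranks: 5->1, 6->2, 10->3, 17->4, 21->5, 25->6, 27->7, 34->8, 35->9, 36->10, 39->11, 42->12
Step 2: Rank sum for X: R1 = 1 + 2 + 3 + 5 = 11.
Step 3: U_X = R1 - n1(n1+1)/2 = 11 - 4*5/2 = 11 - 10 = 1.
       U_Y = n1*n2 - U_X = 32 - 1 = 31.
Step 4: No ties, so the exact null distribution of U (based on enumerating the C(12,4) = 495 equally likely rank assignments) gives the two-sided p-value.
Step 5: p-value = 0.008081; compare to alpha = 0.05. reject H0.

U_X = 1, p = 0.008081, reject H0 at alpha = 0.05.


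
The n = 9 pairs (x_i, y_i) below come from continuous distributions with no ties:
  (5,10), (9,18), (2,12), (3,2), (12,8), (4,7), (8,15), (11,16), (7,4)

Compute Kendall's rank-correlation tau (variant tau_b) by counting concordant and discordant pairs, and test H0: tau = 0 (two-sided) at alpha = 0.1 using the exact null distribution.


Step 1: Enumerate the 36 unordered pairs (i,j) with i<j and classify each by sign(x_j-x_i) * sign(y_j-y_i).
  (1,2):dx=+4,dy=+8->C; (1,3):dx=-3,dy=+2->D; (1,4):dx=-2,dy=-8->C; (1,5):dx=+7,dy=-2->D
  (1,6):dx=-1,dy=-3->C; (1,7):dx=+3,dy=+5->C; (1,8):dx=+6,dy=+6->C; (1,9):dx=+2,dy=-6->D
  (2,3):dx=-7,dy=-6->C; (2,4):dx=-6,dy=-16->C; (2,5):dx=+3,dy=-10->D; (2,6):dx=-5,dy=-11->C
  (2,7):dx=-1,dy=-3->C; (2,8):dx=+2,dy=-2->D; (2,9):dx=-2,dy=-14->C; (3,4):dx=+1,dy=-10->D
  (3,5):dx=+10,dy=-4->D; (3,6):dx=+2,dy=-5->D; (3,7):dx=+6,dy=+3->C; (3,8):dx=+9,dy=+4->C
  (3,9):dx=+5,dy=-8->D; (4,5):dx=+9,dy=+6->C; (4,6):dx=+1,dy=+5->C; (4,7):dx=+5,dy=+13->C
  (4,8):dx=+8,dy=+14->C; (4,9):dx=+4,dy=+2->C; (5,6):dx=-8,dy=-1->C; (5,7):dx=-4,dy=+7->D
  (5,8):dx=-1,dy=+8->D; (5,9):dx=-5,dy=-4->C; (6,7):dx=+4,dy=+8->C; (6,8):dx=+7,dy=+9->C
  (6,9):dx=+3,dy=-3->D; (7,8):dx=+3,dy=+1->C; (7,9):dx=-1,dy=-11->C; (8,9):dx=-4,dy=-12->C
Step 2: C = 24, D = 12, total pairs = 36.
Step 3: tau = (C - D)/(n(n-1)/2) = (24 - 12)/36 = 0.333333.
Step 4: Exact two-sided p-value (enumerate n! = 362880 permutations of y under H0): p = 0.259518.
Step 5: alpha = 0.1. fail to reject H0.

tau_b = 0.3333 (C=24, D=12), p = 0.259518, fail to reject H0.


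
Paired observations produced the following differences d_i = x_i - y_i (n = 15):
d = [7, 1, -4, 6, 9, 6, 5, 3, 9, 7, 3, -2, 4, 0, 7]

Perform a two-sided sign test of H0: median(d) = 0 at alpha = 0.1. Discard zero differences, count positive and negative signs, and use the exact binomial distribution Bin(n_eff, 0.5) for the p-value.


Step 1: Discard zero differences. Original n = 15; n_eff = number of nonzero differences = 14.
Nonzero differences (with sign): +7, +1, -4, +6, +9, +6, +5, +3, +9, +7, +3, -2, +4, +7
Step 2: Count signs: positive = 12, negative = 2.
Step 3: Under H0: P(positive) = 0.5, so the number of positives S ~ Bin(14, 0.5).
Step 4: Two-sided exact p-value = sum of Bin(14,0.5) probabilities at or below the observed probability = 0.012939.
Step 5: alpha = 0.1. reject H0.

n_eff = 14, pos = 12, neg = 2, p = 0.012939, reject H0.


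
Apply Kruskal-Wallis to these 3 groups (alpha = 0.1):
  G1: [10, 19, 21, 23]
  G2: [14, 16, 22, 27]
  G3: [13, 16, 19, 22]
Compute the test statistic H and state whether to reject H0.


Step 1: Combine all N = 12 observations and assign midranks.
sorted (value, group, rank): (10,G1,1), (13,G3,2), (14,G2,3), (16,G2,4.5), (16,G3,4.5), (19,G1,6.5), (19,G3,6.5), (21,G1,8), (22,G2,9.5), (22,G3,9.5), (23,G1,11), (27,G2,12)
Step 2: Sum ranks within each group.
R_1 = 26.5 (n_1 = 4)
R_2 = 29 (n_2 = 4)
R_3 = 22.5 (n_3 = 4)
Step 3: H = 12/(N(N+1)) * sum(R_i^2/n_i) - 3(N+1)
     = 12/(12*13) * (26.5^2/4 + 29^2/4 + 22.5^2/4) - 3*13
     = 0.076923 * 512.375 - 39
     = 0.413462.
Step 4: Ties present; correction factor C = 1 - 18/(12^3 - 12) = 0.989510. Corrected H = 0.413462 / 0.989510 = 0.417845.
Step 5: Under H0, H ~ chi^2(2); p-value = 0.811458.
Step 6: alpha = 0.1. fail to reject H0.

H = 0.4178, df = 2, p = 0.811458, fail to reject H0.


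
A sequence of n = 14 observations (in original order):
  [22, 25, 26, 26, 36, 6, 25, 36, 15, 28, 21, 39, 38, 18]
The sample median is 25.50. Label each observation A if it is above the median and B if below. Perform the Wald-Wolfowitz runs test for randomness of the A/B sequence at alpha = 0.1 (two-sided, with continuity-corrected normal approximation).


Step 1: Compute median = 25.50; label A = above, B = below.
Labels in order: BBAAABBABABAAB  (n_A = 7, n_B = 7)
Step 2: Count runs R = 9.
Step 3: Under H0 (random ordering), E[R] = 2*n_A*n_B/(n_A+n_B) + 1 = 2*7*7/14 + 1 = 8.0000.
        Var[R] = 2*n_A*n_B*(2*n_A*n_B - n_A - n_B) / ((n_A+n_B)^2 * (n_A+n_B-1)) = 8232/2548 = 3.2308.
        SD[R] = 1.7974.
Step 4: Continuity-corrected z = (R - 0.5 - E[R]) / SD[R] = (9 - 0.5 - 8.0000) / 1.7974 = 0.2782.
Step 5: Two-sided p-value via normal approximation = 2*(1 - Phi(|z|)) = 0.780879.
Step 6: alpha = 0.1. fail to reject H0.

R = 9, z = 0.2782, p = 0.780879, fail to reject H0.


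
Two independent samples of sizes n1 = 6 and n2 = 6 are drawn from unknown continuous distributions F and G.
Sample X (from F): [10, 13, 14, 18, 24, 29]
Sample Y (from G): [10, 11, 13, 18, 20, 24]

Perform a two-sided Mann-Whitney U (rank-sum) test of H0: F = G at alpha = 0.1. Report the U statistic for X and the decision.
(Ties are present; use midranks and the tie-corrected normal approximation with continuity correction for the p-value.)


Step 1: Combine and sort all 12 observations; assign midranks.
sorted (value, group): (10,X), (10,Y), (11,Y), (13,X), (13,Y), (14,X), (18,X), (18,Y), (20,Y), (24,X), (24,Y), (29,X)
ranks: 10->1.5, 10->1.5, 11->3, 13->4.5, 13->4.5, 14->6, 18->7.5, 18->7.5, 20->9, 24->10.5, 24->10.5, 29->12
Step 2: Rank sum for X: R1 = 1.5 + 4.5 + 6 + 7.5 + 10.5 + 12 = 42.
Step 3: U_X = R1 - n1(n1+1)/2 = 42 - 6*7/2 = 42 - 21 = 21.
       U_Y = n1*n2 - U_X = 36 - 21 = 15.
Step 4: Ties are present, so use the tie-corrected normal approximation (with continuity correction) for the p-value.
Step 5: p-value = 0.686838; compare to alpha = 0.1. fail to reject H0.

U_X = 21, p = 0.686838, fail to reject H0 at alpha = 0.1.


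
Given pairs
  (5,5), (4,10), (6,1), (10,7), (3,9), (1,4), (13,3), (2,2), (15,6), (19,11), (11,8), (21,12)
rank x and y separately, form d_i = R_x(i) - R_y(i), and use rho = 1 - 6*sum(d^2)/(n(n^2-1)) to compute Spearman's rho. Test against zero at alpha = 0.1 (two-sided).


Step 1: Rank x and y separately (midranks; no ties here).
rank(x): 5->5, 4->4, 6->6, 10->7, 3->3, 1->1, 13->9, 2->2, 15->10, 19->11, 11->8, 21->12
rank(y): 5->5, 10->10, 1->1, 7->7, 9->9, 4->4, 3->3, 2->2, 6->6, 11->11, 8->8, 12->12
Step 2: d_i = R_x(i) - R_y(i); compute d_i^2.
  (5-5)^2=0, (4-10)^2=36, (6-1)^2=25, (7-7)^2=0, (3-9)^2=36, (1-4)^2=9, (9-3)^2=36, (2-2)^2=0, (10-6)^2=16, (11-11)^2=0, (8-8)^2=0, (12-12)^2=0
sum(d^2) = 158.
Step 3: rho = 1 - 6*158 / (12*(12^2 - 1)) = 1 - 948/1716 = 0.447552.
Step 4: Under H0, t = rho * sqrt((n-2)/(1-rho^2)) = 1.5826 ~ t(10).
Step 5: Two-sided p-value from the t-distribution with 10 df = 0.144586.
Step 6: alpha = 0.1. fail to reject H0.

rho = 0.4476, p = 0.144586, fail to reject H0 at alpha = 0.1.


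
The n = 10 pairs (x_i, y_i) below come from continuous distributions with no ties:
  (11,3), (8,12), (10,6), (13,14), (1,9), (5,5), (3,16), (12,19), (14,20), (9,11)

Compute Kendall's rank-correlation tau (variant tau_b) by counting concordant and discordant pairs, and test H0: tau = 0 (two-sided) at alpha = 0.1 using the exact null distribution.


Step 1: Enumerate the 45 unordered pairs (i,j) with i<j and classify each by sign(x_j-x_i) * sign(y_j-y_i).
  (1,2):dx=-3,dy=+9->D; (1,3):dx=-1,dy=+3->D; (1,4):dx=+2,dy=+11->C; (1,5):dx=-10,dy=+6->D
  (1,6):dx=-6,dy=+2->D; (1,7):dx=-8,dy=+13->D; (1,8):dx=+1,dy=+16->C; (1,9):dx=+3,dy=+17->C
  (1,10):dx=-2,dy=+8->D; (2,3):dx=+2,dy=-6->D; (2,4):dx=+5,dy=+2->C; (2,5):dx=-7,dy=-3->C
  (2,6):dx=-3,dy=-7->C; (2,7):dx=-5,dy=+4->D; (2,8):dx=+4,dy=+7->C; (2,9):dx=+6,dy=+8->C
  (2,10):dx=+1,dy=-1->D; (3,4):dx=+3,dy=+8->C; (3,5):dx=-9,dy=+3->D; (3,6):dx=-5,dy=-1->C
  (3,7):dx=-7,dy=+10->D; (3,8):dx=+2,dy=+13->C; (3,9):dx=+4,dy=+14->C; (3,10):dx=-1,dy=+5->D
  (4,5):dx=-12,dy=-5->C; (4,6):dx=-8,dy=-9->C; (4,7):dx=-10,dy=+2->D; (4,8):dx=-1,dy=+5->D
  (4,9):dx=+1,dy=+6->C; (4,10):dx=-4,dy=-3->C; (5,6):dx=+4,dy=-4->D; (5,7):dx=+2,dy=+7->C
  (5,8):dx=+11,dy=+10->C; (5,9):dx=+13,dy=+11->C; (5,10):dx=+8,dy=+2->C; (6,7):dx=-2,dy=+11->D
  (6,8):dx=+7,dy=+14->C; (6,9):dx=+9,dy=+15->C; (6,10):dx=+4,dy=+6->C; (7,8):dx=+9,dy=+3->C
  (7,9):dx=+11,dy=+4->C; (7,10):dx=+6,dy=-5->D; (8,9):dx=+2,dy=+1->C; (8,10):dx=-3,dy=-8->C
  (9,10):dx=-5,dy=-9->C
Step 2: C = 28, D = 17, total pairs = 45.
Step 3: tau = (C - D)/(n(n-1)/2) = (28 - 17)/45 = 0.244444.
Step 4: Exact two-sided p-value (enumerate n! = 3628800 permutations of y under H0): p = 0.380720.
Step 5: alpha = 0.1. fail to reject H0.

tau_b = 0.2444 (C=28, D=17), p = 0.380720, fail to reject H0.


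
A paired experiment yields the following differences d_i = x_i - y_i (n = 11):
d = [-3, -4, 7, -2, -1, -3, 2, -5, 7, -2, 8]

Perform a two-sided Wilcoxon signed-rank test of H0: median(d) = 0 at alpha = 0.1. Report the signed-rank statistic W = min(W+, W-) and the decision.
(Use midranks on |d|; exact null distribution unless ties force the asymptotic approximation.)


Step 1: Drop any zero differences (none here) and take |d_i|.
|d| = [3, 4, 7, 2, 1, 3, 2, 5, 7, 2, 8]
Step 2: Midrank |d_i| (ties get averaged ranks).
ranks: |3|->5.5, |4|->7, |7|->9.5, |2|->3, |1|->1, |3|->5.5, |2|->3, |5|->8, |7|->9.5, |2|->3, |8|->11
Step 3: Attach original signs; sum ranks with positive sign and with negative sign.
W+ = 9.5 + 3 + 9.5 + 11 = 33
W- = 5.5 + 7 + 3 + 1 + 5.5 + 8 + 3 = 33
(Check: W+ + W- = 66 should equal n(n+1)/2 = 66.)
Step 4: Test statistic W = min(W+, W-) = 33.
Step 5: Ties in |d|, so use the tie-corrected normal approximation.
        E[W] = n(n+1)/4 = 11*12/4 = 33.
        Tie groups: |d|=2 (t=3), |d|=3 (t=2), |d|=7 (t=2); sum(t^3 - t) = 36.
        Var[W] = n(n+1)(2n+1)/24 - sum(t^3-t)/48 = 3036/24 - 36/48 = 125.75.
        z = (W - E[W]) / sqrt(Var[W]) = (33 - 33) / 11.2138 = 0.0000.
        Two-sided p = 2*Phi(z) = 1.000000.
Step 6: alpha = 0.1. fail to reject H0.

W+ = 33, W- = 33, W = min = 33, p = 1.000000, fail to reject H0.


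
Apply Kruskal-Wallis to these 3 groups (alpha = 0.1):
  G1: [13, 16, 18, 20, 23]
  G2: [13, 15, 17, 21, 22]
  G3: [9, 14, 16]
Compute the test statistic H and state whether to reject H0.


Step 1: Combine all N = 13 observations and assign midranks.
sorted (value, group, rank): (9,G3,1), (13,G1,2.5), (13,G2,2.5), (14,G3,4), (15,G2,5), (16,G1,6.5), (16,G3,6.5), (17,G2,8), (18,G1,9), (20,G1,10), (21,G2,11), (22,G2,12), (23,G1,13)
Step 2: Sum ranks within each group.
R_1 = 41 (n_1 = 5)
R_2 = 38.5 (n_2 = 5)
R_3 = 11.5 (n_3 = 3)
Step 3: H = 12/(N(N+1)) * sum(R_i^2/n_i) - 3(N+1)
     = 12/(13*14) * (41^2/5 + 38.5^2/5 + 11.5^2/3) - 3*14
     = 0.065934 * 676.733 - 42
     = 2.619780.
Step 4: Ties present; correction factor C = 1 - 12/(13^3 - 13) = 0.994505. Corrected H = 2.619780 / 0.994505 = 2.634254.
Step 5: Under H0, H ~ chi^2(2); p-value = 0.267904.
Step 6: alpha = 0.1. fail to reject H0.

H = 2.6343, df = 2, p = 0.267904, fail to reject H0.


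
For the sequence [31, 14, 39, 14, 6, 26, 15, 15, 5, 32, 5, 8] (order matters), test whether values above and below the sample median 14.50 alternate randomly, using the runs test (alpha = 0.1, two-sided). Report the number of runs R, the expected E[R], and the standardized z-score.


Step 1: Compute median = 14.50; label A = above, B = below.
Labels in order: ABABBAAABABB  (n_A = 6, n_B = 6)
Step 2: Count runs R = 8.
Step 3: Under H0 (random ordering), E[R] = 2*n_A*n_B/(n_A+n_B) + 1 = 2*6*6/12 + 1 = 7.0000.
        Var[R] = 2*n_A*n_B*(2*n_A*n_B - n_A - n_B) / ((n_A+n_B)^2 * (n_A+n_B-1)) = 4320/1584 = 2.7273.
        SD[R] = 1.6514.
Step 4: Continuity-corrected z = (R - 0.5 - E[R]) / SD[R] = (8 - 0.5 - 7.0000) / 1.6514 = 0.3028.
Step 5: Two-sided p-value via normal approximation = 2*(1 - Phi(|z|)) = 0.762069.
Step 6: alpha = 0.1. fail to reject H0.

R = 8, z = 0.3028, p = 0.762069, fail to reject H0.


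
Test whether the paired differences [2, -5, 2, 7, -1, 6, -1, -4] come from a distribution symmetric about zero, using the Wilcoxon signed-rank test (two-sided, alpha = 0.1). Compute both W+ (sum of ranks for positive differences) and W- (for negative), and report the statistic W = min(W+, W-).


Step 1: Drop any zero differences (none here) and take |d_i|.
|d| = [2, 5, 2, 7, 1, 6, 1, 4]
Step 2: Midrank |d_i| (ties get averaged ranks).
ranks: |2|->3.5, |5|->6, |2|->3.5, |7|->8, |1|->1.5, |6|->7, |1|->1.5, |4|->5
Step 3: Attach original signs; sum ranks with positive sign and with negative sign.
W+ = 3.5 + 3.5 + 8 + 7 = 22
W- = 6 + 1.5 + 1.5 + 5 = 14
(Check: W+ + W- = 36 should equal n(n+1)/2 = 36.)
Step 4: Test statistic W = min(W+, W-) = 14.
Step 5: Ties in |d|, so use the tie-corrected normal approximation.
        E[W] = n(n+1)/4 = 8*9/4 = 18.
        Tie groups: |d|=1 (t=2), |d|=2 (t=2); sum(t^3 - t) = 12.
        Var[W] = n(n+1)(2n+1)/24 - sum(t^3-t)/48 = 1224/24 - 12/48 = 50.75.
        z = (W - E[W]) / sqrt(Var[W]) = (14 - 18) / 7.1239 = -0.5615.
        Two-sided p = 2*Phi(z) = 0.574464.
Step 6: alpha = 0.1. fail to reject H0.

W+ = 22, W- = 14, W = min = 14, p = 0.574464, fail to reject H0.


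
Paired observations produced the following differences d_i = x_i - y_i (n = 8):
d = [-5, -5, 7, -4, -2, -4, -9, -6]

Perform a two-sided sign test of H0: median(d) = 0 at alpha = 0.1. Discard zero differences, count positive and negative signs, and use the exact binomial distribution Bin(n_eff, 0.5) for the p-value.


Step 1: Discard zero differences. Original n = 8; n_eff = number of nonzero differences = 8.
Nonzero differences (with sign): -5, -5, +7, -4, -2, -4, -9, -6
Step 2: Count signs: positive = 1, negative = 7.
Step 3: Under H0: P(positive) = 0.5, so the number of positives S ~ Bin(8, 0.5).
Step 4: Two-sided exact p-value = sum of Bin(8,0.5) probabilities at or below the observed probability = 0.070312.
Step 5: alpha = 0.1. reject H0.

n_eff = 8, pos = 1, neg = 7, p = 0.070312, reject H0.


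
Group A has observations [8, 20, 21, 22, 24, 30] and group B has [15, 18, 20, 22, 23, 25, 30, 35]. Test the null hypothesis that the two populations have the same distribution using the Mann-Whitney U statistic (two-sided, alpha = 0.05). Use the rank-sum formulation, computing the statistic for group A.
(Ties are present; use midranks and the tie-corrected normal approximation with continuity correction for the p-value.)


Step 1: Combine and sort all 14 observations; assign midranks.
sorted (value, group): (8,X), (15,Y), (18,Y), (20,X), (20,Y), (21,X), (22,X), (22,Y), (23,Y), (24,X), (25,Y), (30,X), (30,Y), (35,Y)
ranks: 8->1, 15->2, 18->3, 20->4.5, 20->4.5, 21->6, 22->7.5, 22->7.5, 23->9, 24->10, 25->11, 30->12.5, 30->12.5, 35->14
Step 2: Rank sum for X: R1 = 1 + 4.5 + 6 + 7.5 + 10 + 12.5 = 41.5.
Step 3: U_X = R1 - n1(n1+1)/2 = 41.5 - 6*7/2 = 41.5 - 21 = 20.5.
       U_Y = n1*n2 - U_X = 48 - 20.5 = 27.5.
Step 4: Ties are present, so use the tie-corrected normal approximation (with continuity correction) for the p-value.
Step 5: p-value = 0.697586; compare to alpha = 0.05. fail to reject H0.

U_X = 20.5, p = 0.697586, fail to reject H0 at alpha = 0.05.


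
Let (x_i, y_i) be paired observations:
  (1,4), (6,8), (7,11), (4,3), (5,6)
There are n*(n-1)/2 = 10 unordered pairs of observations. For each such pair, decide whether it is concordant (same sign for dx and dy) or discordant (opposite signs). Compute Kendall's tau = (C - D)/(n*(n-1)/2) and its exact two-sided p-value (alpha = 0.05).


Step 1: Enumerate the 10 unordered pairs (i,j) with i<j and classify each by sign(x_j-x_i) * sign(y_j-y_i).
  (1,2):dx=+5,dy=+4->C; (1,3):dx=+6,dy=+7->C; (1,4):dx=+3,dy=-1->D; (1,5):dx=+4,dy=+2->C
  (2,3):dx=+1,dy=+3->C; (2,4):dx=-2,dy=-5->C; (2,5):dx=-1,dy=-2->C; (3,4):dx=-3,dy=-8->C
  (3,5):dx=-2,dy=-5->C; (4,5):dx=+1,dy=+3->C
Step 2: C = 9, D = 1, total pairs = 10.
Step 3: tau = (C - D)/(n(n-1)/2) = (9 - 1)/10 = 0.800000.
Step 4: Exact two-sided p-value (enumerate n! = 120 permutations of y under H0): p = 0.083333.
Step 5: alpha = 0.05. fail to reject H0.

tau_b = 0.8000 (C=9, D=1), p = 0.083333, fail to reject H0.


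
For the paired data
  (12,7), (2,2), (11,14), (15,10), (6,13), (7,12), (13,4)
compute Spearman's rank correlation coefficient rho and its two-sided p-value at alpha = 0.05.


Step 1: Rank x and y separately (midranks; no ties here).
rank(x): 12->5, 2->1, 11->4, 15->7, 6->2, 7->3, 13->6
rank(y): 7->3, 2->1, 14->7, 10->4, 13->6, 12->5, 4->2
Step 2: d_i = R_x(i) - R_y(i); compute d_i^2.
  (5-3)^2=4, (1-1)^2=0, (4-7)^2=9, (7-4)^2=9, (2-6)^2=16, (3-5)^2=4, (6-2)^2=16
sum(d^2) = 58.
Step 3: rho = 1 - 6*58 / (7*(7^2 - 1)) = 1 - 348/336 = -0.035714.
Step 4: Under H0, t = rho * sqrt((n-2)/(1-rho^2)) = -0.0799 ~ t(5).
Step 5: Two-sided p-value from the t-distribution with 5 df = 0.939408.
Step 6: alpha = 0.05. fail to reject H0.

rho = -0.0357, p = 0.939408, fail to reject H0 at alpha = 0.05.


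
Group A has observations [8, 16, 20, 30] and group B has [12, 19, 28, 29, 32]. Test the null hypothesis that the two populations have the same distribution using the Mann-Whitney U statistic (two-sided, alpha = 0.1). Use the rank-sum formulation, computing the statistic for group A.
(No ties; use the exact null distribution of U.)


Step 1: Combine and sort all 9 observations; assign midranks.
sorted (value, group): (8,X), (12,Y), (16,X), (19,Y), (20,X), (28,Y), (29,Y), (30,X), (32,Y)
ranks: 8->1, 12->2, 16->3, 19->4, 20->5, 28->6, 29->7, 30->8, 32->9
Step 2: Rank sum for X: R1 = 1 + 3 + 5 + 8 = 17.
Step 3: U_X = R1 - n1(n1+1)/2 = 17 - 4*5/2 = 17 - 10 = 7.
       U_Y = n1*n2 - U_X = 20 - 7 = 13.
Step 4: No ties, so the exact null distribution of U (based on enumerating the C(9,4) = 126 equally likely rank assignments) gives the two-sided p-value.
Step 5: p-value = 0.555556; compare to alpha = 0.1. fail to reject H0.

U_X = 7, p = 0.555556, fail to reject H0 at alpha = 0.1.


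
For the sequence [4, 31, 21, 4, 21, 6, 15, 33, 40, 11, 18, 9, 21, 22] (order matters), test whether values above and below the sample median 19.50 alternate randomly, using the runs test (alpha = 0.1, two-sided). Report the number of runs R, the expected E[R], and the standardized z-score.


Step 1: Compute median = 19.50; label A = above, B = below.
Labels in order: BAABABBAABBBAA  (n_A = 7, n_B = 7)
Step 2: Count runs R = 8.
Step 3: Under H0 (random ordering), E[R] = 2*n_A*n_B/(n_A+n_B) + 1 = 2*7*7/14 + 1 = 8.0000.
        Var[R] = 2*n_A*n_B*(2*n_A*n_B - n_A - n_B) / ((n_A+n_B)^2 * (n_A+n_B-1)) = 8232/2548 = 3.2308.
        SD[R] = 1.7974.
Step 4: R = E[R], so z = 0 with no continuity correction.
Step 5: Two-sided p-value via normal approximation = 2*(1 - Phi(|z|)) = 1.000000.
Step 6: alpha = 0.1. fail to reject H0.

R = 8, z = 0.0000, p = 1.000000, fail to reject H0.


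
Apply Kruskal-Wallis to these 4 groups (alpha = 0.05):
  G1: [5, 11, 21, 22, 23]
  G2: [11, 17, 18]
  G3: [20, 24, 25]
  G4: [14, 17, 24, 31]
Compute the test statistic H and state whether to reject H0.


Step 1: Combine all N = 15 observations and assign midranks.
sorted (value, group, rank): (5,G1,1), (11,G1,2.5), (11,G2,2.5), (14,G4,4), (17,G2,5.5), (17,G4,5.5), (18,G2,7), (20,G3,8), (21,G1,9), (22,G1,10), (23,G1,11), (24,G3,12.5), (24,G4,12.5), (25,G3,14), (31,G4,15)
Step 2: Sum ranks within each group.
R_1 = 33.5 (n_1 = 5)
R_2 = 15 (n_2 = 3)
R_3 = 34.5 (n_3 = 3)
R_4 = 37 (n_4 = 4)
Step 3: H = 12/(N(N+1)) * sum(R_i^2/n_i) - 3(N+1)
     = 12/(15*16) * (33.5^2/5 + 15^2/3 + 34.5^2/3 + 37^2/4) - 3*16
     = 0.050000 * 1038.45 - 48
     = 3.922500.
Step 4: Ties present; correction factor C = 1 - 18/(15^3 - 15) = 0.994643. Corrected H = 3.922500 / 0.994643 = 3.943627.
Step 5: Under H0, H ~ chi^2(3); p-value = 0.267616.
Step 6: alpha = 0.05. fail to reject H0.

H = 3.9436, df = 3, p = 0.267616, fail to reject H0.


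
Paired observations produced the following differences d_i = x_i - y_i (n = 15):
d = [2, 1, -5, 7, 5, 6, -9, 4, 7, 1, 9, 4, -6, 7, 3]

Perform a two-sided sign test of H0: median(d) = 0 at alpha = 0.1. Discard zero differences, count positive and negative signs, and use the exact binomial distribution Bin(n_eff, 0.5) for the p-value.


Step 1: Discard zero differences. Original n = 15; n_eff = number of nonzero differences = 15.
Nonzero differences (with sign): +2, +1, -5, +7, +5, +6, -9, +4, +7, +1, +9, +4, -6, +7, +3
Step 2: Count signs: positive = 12, negative = 3.
Step 3: Under H0: P(positive) = 0.5, so the number of positives S ~ Bin(15, 0.5).
Step 4: Two-sided exact p-value = sum of Bin(15,0.5) probabilities at or below the observed probability = 0.035156.
Step 5: alpha = 0.1. reject H0.

n_eff = 15, pos = 12, neg = 3, p = 0.035156, reject H0.


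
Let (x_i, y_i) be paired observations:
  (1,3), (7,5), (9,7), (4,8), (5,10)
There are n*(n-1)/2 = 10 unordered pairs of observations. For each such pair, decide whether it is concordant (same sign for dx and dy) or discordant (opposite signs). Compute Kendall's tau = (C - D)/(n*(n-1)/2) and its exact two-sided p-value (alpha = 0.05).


Step 1: Enumerate the 10 unordered pairs (i,j) with i<j and classify each by sign(x_j-x_i) * sign(y_j-y_i).
  (1,2):dx=+6,dy=+2->C; (1,3):dx=+8,dy=+4->C; (1,4):dx=+3,dy=+5->C; (1,5):dx=+4,dy=+7->C
  (2,3):dx=+2,dy=+2->C; (2,4):dx=-3,dy=+3->D; (2,5):dx=-2,dy=+5->D; (3,4):dx=-5,dy=+1->D
  (3,5):dx=-4,dy=+3->D; (4,5):dx=+1,dy=+2->C
Step 2: C = 6, D = 4, total pairs = 10.
Step 3: tau = (C - D)/(n(n-1)/2) = (6 - 4)/10 = 0.200000.
Step 4: Exact two-sided p-value (enumerate n! = 120 permutations of y under H0): p = 0.816667.
Step 5: alpha = 0.05. fail to reject H0.

tau_b = 0.2000 (C=6, D=4), p = 0.816667, fail to reject H0.


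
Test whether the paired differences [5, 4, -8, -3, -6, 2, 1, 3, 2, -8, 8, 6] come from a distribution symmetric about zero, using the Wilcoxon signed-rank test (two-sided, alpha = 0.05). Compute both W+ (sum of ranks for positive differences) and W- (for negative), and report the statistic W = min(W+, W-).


Step 1: Drop any zero differences (none here) and take |d_i|.
|d| = [5, 4, 8, 3, 6, 2, 1, 3, 2, 8, 8, 6]
Step 2: Midrank |d_i| (ties get averaged ranks).
ranks: |5|->7, |4|->6, |8|->11, |3|->4.5, |6|->8.5, |2|->2.5, |1|->1, |3|->4.5, |2|->2.5, |8|->11, |8|->11, |6|->8.5
Step 3: Attach original signs; sum ranks with positive sign and with negative sign.
W+ = 7 + 6 + 2.5 + 1 + 4.5 + 2.5 + 11 + 8.5 = 43
W- = 11 + 4.5 + 8.5 + 11 = 35
(Check: W+ + W- = 78 should equal n(n+1)/2 = 78.)
Step 4: Test statistic W = min(W+, W-) = 35.
Step 5: Ties in |d|, so use the tie-corrected normal approximation.
        E[W] = n(n+1)/4 = 12*13/4 = 39.
        Tie groups: |d|=2 (t=2), |d|=3 (t=2), |d|=6 (t=2), |d|=8 (t=3); sum(t^3 - t) = 42.
        Var[W] = n(n+1)(2n+1)/24 - sum(t^3-t)/48 = 3900/24 - 42/48 = 161.625.
        z = (W - E[W]) / sqrt(Var[W]) = (35 - 39) / 12.7132 = -0.3146.
        Two-sided p = 2*Phi(z) = 0.753040.
Step 6: alpha = 0.05. fail to reject H0.

W+ = 43, W- = 35, W = min = 35, p = 0.753040, fail to reject H0.


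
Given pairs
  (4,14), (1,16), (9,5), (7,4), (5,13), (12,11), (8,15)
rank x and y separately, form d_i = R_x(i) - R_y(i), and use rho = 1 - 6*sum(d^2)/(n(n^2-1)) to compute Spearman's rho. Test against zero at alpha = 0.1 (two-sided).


Step 1: Rank x and y separately (midranks; no ties here).
rank(x): 4->2, 1->1, 9->6, 7->4, 5->3, 12->7, 8->5
rank(y): 14->5, 16->7, 5->2, 4->1, 13->4, 11->3, 15->6
Step 2: d_i = R_x(i) - R_y(i); compute d_i^2.
  (2-5)^2=9, (1-7)^2=36, (6-2)^2=16, (4-1)^2=9, (3-4)^2=1, (7-3)^2=16, (5-6)^2=1
sum(d^2) = 88.
Step 3: rho = 1 - 6*88 / (7*(7^2 - 1)) = 1 - 528/336 = -0.571429.
Step 4: Under H0, t = rho * sqrt((n-2)/(1-rho^2)) = -1.5570 ~ t(5).
Step 5: Two-sided p-value from the t-distribution with 5 df = 0.180202.
Step 6: alpha = 0.1. fail to reject H0.

rho = -0.5714, p = 0.180202, fail to reject H0 at alpha = 0.1.


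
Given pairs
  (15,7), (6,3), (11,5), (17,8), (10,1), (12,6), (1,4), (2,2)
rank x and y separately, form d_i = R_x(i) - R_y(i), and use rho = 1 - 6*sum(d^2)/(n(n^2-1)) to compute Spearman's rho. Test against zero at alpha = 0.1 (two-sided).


Step 1: Rank x and y separately (midranks; no ties here).
rank(x): 15->7, 6->3, 11->5, 17->8, 10->4, 12->6, 1->1, 2->2
rank(y): 7->7, 3->3, 5->5, 8->8, 1->1, 6->6, 4->4, 2->2
Step 2: d_i = R_x(i) - R_y(i); compute d_i^2.
  (7-7)^2=0, (3-3)^2=0, (5-5)^2=0, (8-8)^2=0, (4-1)^2=9, (6-6)^2=0, (1-4)^2=9, (2-2)^2=0
sum(d^2) = 18.
Step 3: rho = 1 - 6*18 / (8*(8^2 - 1)) = 1 - 108/504 = 0.785714.
Step 4: Under H0, t = rho * sqrt((n-2)/(1-rho^2)) = 3.1113 ~ t(6).
Step 5: Two-sided p-value from the t-distribution with 6 df = 0.020815.
Step 6: alpha = 0.1. reject H0.

rho = 0.7857, p = 0.020815, reject H0 at alpha = 0.1.


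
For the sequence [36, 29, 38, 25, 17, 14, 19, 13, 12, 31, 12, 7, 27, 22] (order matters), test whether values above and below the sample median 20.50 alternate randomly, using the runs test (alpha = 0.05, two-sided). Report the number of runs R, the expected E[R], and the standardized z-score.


Step 1: Compute median = 20.50; label A = above, B = below.
Labels in order: AAAABBBBBABBAA  (n_A = 7, n_B = 7)
Step 2: Count runs R = 5.
Step 3: Under H0 (random ordering), E[R] = 2*n_A*n_B/(n_A+n_B) + 1 = 2*7*7/14 + 1 = 8.0000.
        Var[R] = 2*n_A*n_B*(2*n_A*n_B - n_A - n_B) / ((n_A+n_B)^2 * (n_A+n_B-1)) = 8232/2548 = 3.2308.
        SD[R] = 1.7974.
Step 4: Continuity-corrected z = (R + 0.5 - E[R]) / SD[R] = (5 + 0.5 - 8.0000) / 1.7974 = -1.3909.
Step 5: Two-sided p-value via normal approximation = 2*(1 - Phi(|z|)) = 0.164264.
Step 6: alpha = 0.05. fail to reject H0.

R = 5, z = -1.3909, p = 0.164264, fail to reject H0.


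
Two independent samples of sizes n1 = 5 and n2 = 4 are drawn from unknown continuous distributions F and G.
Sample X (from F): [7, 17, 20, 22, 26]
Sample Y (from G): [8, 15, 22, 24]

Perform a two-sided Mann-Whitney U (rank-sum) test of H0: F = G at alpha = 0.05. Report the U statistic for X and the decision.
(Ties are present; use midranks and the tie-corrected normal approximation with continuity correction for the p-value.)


Step 1: Combine and sort all 9 observations; assign midranks.
sorted (value, group): (7,X), (8,Y), (15,Y), (17,X), (20,X), (22,X), (22,Y), (24,Y), (26,X)
ranks: 7->1, 8->2, 15->3, 17->4, 20->5, 22->6.5, 22->6.5, 24->8, 26->9
Step 2: Rank sum for X: R1 = 1 + 4 + 5 + 6.5 + 9 = 25.5.
Step 3: U_X = R1 - n1(n1+1)/2 = 25.5 - 5*6/2 = 25.5 - 15 = 10.5.
       U_Y = n1*n2 - U_X = 20 - 10.5 = 9.5.
Step 4: Ties are present, so use the tie-corrected normal approximation (with continuity correction) for the p-value.
Step 5: p-value = 1.000000; compare to alpha = 0.05. fail to reject H0.

U_X = 10.5, p = 1.000000, fail to reject H0 at alpha = 0.05.


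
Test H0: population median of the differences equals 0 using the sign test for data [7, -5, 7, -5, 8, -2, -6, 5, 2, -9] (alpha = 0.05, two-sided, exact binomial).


Step 1: Discard zero differences. Original n = 10; n_eff = number of nonzero differences = 10.
Nonzero differences (with sign): +7, -5, +7, -5, +8, -2, -6, +5, +2, -9
Step 2: Count signs: positive = 5, negative = 5.
Step 3: Under H0: P(positive) = 0.5, so the number of positives S ~ Bin(10, 0.5).
Step 4: Two-sided exact p-value = sum of Bin(10,0.5) probabilities at or below the observed probability = 1.000000.
Step 5: alpha = 0.05. fail to reject H0.

n_eff = 10, pos = 5, neg = 5, p = 1.000000, fail to reject H0.
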